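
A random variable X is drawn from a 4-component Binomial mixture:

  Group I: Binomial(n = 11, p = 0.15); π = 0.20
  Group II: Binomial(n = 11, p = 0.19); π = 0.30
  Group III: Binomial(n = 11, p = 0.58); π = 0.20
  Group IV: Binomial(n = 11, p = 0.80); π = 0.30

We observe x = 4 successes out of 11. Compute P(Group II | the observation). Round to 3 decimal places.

0.509

By Bayes' theorem, P(k | x) = π_k f_k(x) / Σ_j π_j f_j(x).
Component likelihoods at x = 4 successes out of 11:
  f_I = C(11,4)·0.15^4·0.85^7 = 330·0.00050625·0.320577 = 0.0535564
  f_II = C(11,4)·0.19^4·0.81^7 = 330·0.00130321·0.228768 = 0.0983838
  f_III = C(11,4)·0.58^4·0.42^7 = 330·0.113165·0.00230539 = 0.0860936
  f_IV = C(11,4)·0.80^4·0.20^7 = 330·0.4096·1.28e-05 = 0.00173015
Weight by the priors:
  π_I·f_I = 0.20 × 0.0535564 = 0.0107113
  π_II·f_II = 0.30 × 0.0983838 = 0.0295151
  π_III·f_III = 0.20 × 0.0860936 = 0.0172187
  π_IV·f_IV = 0.30 × 0.00173015 = 0.000519045
Sum: 0.0107113 + 0.0295151 + 0.0172187 + 0.000519045 = 0.0579642
P(Group II | 4 successes out of 11) ≈ 0.509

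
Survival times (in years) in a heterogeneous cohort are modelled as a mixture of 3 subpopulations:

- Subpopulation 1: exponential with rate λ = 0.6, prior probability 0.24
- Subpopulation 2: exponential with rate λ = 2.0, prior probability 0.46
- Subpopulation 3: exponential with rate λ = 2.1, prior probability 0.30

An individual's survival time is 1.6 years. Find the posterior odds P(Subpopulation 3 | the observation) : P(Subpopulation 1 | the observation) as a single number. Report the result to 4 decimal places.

0.3969

The posterior odds equal the prior odds times the likelihood ratio: (w_i/w_j)·(f_i(x)/f_j(x)).
Evaluate each component's likelihood at the observed value:
  f_1 = 0.6·e^(−0.6·1.6) = 0.6·e^(−0.9600) = 0.229736
  f_2 = 2.0·e^(−2.0·1.6) = 2.0·e^(−3.2000) = 0.0815244
  f_3 = 2.1·e^(−2.1·1.6) = 2.1·e^(−3.3600) = 0.072944
0.0218832 / 0.0551366 ≈ 0.3969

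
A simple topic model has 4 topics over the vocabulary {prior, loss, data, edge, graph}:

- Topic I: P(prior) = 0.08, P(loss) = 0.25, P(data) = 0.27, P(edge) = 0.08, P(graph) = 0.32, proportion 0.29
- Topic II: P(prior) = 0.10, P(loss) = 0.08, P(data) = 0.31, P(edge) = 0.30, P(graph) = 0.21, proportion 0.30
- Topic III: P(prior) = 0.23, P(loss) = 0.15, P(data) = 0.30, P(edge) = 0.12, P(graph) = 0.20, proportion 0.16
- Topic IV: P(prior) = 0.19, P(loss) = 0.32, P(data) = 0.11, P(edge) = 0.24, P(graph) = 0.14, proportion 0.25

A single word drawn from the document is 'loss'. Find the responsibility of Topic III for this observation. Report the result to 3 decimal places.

0.120

The responsibility of component k is π_k f_k(x) divided by Σ_j π_j f_j(x).
Categorical probabilities:
  p_I = P(loss | comp) = 0.25
  p_II = P(loss | comp) = 0.08
  p_III = P(loss | comp) = 0.15
  p_IV = P(loss | comp) = 0.32
Multiply by the mixture weights:
  π_I·p_I = 0.29 × 0.25 = 0.0725
  π_II·p_II = 0.30 × 0.08 = 0.024
  π_III·p_III = 0.16 × 0.15 = 0.024
  π_IV·p_IV = 0.25 × 0.32 = 0.08
Marginal: 0.0725 + 0.024 + 0.024 + 0.08 = 0.2005
So the posterior for Topic III is 0.024 / 0.2005 ≈ 0.120.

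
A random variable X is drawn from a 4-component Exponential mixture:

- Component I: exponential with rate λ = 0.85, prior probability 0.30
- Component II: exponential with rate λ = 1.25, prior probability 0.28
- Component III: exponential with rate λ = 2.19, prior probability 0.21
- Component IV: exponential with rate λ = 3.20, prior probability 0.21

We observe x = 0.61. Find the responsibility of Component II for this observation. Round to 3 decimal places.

Posterior ∝ prior × likelihood, so P(k | x) ∝ π_k f_k(x); normalise over all components.
Exponential densities:
  p_I = 0.85·e^(−0.85·0.61) = 0.85·e^(−0.5185) = 0.506101
  p_II = 1.25·e^(−1.25·0.61) = 1.25·e^(−0.7625) = 0.583123
  p_III = 2.19·e^(−2.19·0.61) = 2.19·e^(−1.3359) = 0.575798
  p_IV = 3.20·e^(−3.20·0.61) = 3.20·e^(−1.9520) = 0.454367
Weight by the priors:
  π_I·p_I = 0.30 × 0.506101 = 0.15183
  π_II·p_II = 0.28 × 0.583123 = 0.163275
  π_III·p_III = 0.21 × 0.575798 = 0.120918
  π_IV·p_IV = 0.21 × 0.454367 = 0.0954172
Normaliser: 0.15183 + 0.163275 + 0.120918 + 0.0954172 = 0.53144
Responsibility of Component II: 0.163275 / 0.53144 ≈ 0.307

0.307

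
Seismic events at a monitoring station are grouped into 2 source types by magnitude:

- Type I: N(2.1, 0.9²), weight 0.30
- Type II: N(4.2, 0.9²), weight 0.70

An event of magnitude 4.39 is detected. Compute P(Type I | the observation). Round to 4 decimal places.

The responsibility of component k is π_k f_k(x) divided by Σ_j π_j f_j(x).
Normal densities:
  f_I = (1/(0.9·√(2π)))·exp(−(4.39−2.1)²/(2·0.9²)) = 0.443269·exp(-3.23710) = 0.0174106
  f_II = (1/(0.9·√(2π)))·exp(−(4.39−4.2)²/(2·0.9²)) = 0.443269·exp(-0.02228) = 0.433501
Prior × likelihood for each component:
  π_I·f_I = 0.30 × 0.0174106 = 0.00522318
  π_II·f_II = 0.70 × 0.433501 = 0.30345
Normaliser: 0.00522318 + 0.30345 = 0.308674
P(Type I | the observation) = 0.00522318 / 0.308674 ≈ 0.0169

0.0169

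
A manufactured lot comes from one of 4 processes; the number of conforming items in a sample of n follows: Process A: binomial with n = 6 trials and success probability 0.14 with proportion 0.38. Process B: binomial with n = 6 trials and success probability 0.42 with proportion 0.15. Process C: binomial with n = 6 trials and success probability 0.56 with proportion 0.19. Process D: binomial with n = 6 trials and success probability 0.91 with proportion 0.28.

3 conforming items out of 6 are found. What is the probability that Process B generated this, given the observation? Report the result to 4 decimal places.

0.3721

Apply Bayes' rule: the posterior for each component is proportional to its prior times its likelihood at x.
Evaluate each component's likelihood at the observed value:
  f_A = 0.0349068
  f_B = 0.289109
  f_C = 0.299193
  f_D = 0.0109871
Unnormalised posteriors:
  w_A·f_A = 0.38 × 0.0349068 = 0.0132646
  w_B·f_B = 0.15 × 0.289109 = 0.0433664
  w_C·f_C = 0.19 × 0.299193 = 0.0568468
  w_D·f_D = 0.28 × 0.0109871 = 0.00307638
Sum: 0.0132646 + 0.0433664 + 0.0568468 + 0.00307638 = 0.116554
P(Process B | the observation) ≈ 0.3721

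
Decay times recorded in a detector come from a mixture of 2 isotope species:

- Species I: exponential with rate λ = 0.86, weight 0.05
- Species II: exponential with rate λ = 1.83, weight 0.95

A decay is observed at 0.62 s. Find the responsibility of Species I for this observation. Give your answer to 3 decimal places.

Apply Bayes' rule: the posterior for each component is proportional to its prior times its likelihood at x.
Component likelihoods at x = 0.62 s:
  p_I = 0.504583
  p_II = 0.588438
Weight by the priors:
  π_I·p_I = 0.05 × 0.504583 = 0.0252292
  π_II·p_II = 0.95 × 0.588438 = 0.559016
Marginal: 0.0252292 + 0.559016 = 0.584245
P(Species I | data) = 0.0252292 / 0.584245 ≈ 0.043

0.043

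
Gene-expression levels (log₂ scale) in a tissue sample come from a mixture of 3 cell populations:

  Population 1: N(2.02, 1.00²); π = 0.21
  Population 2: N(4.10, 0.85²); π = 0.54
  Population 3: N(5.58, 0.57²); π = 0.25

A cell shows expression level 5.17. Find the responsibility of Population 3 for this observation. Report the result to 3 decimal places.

0.539

Posterior ∝ prior × likelihood, so P(k | x) ∝ π_k f_k(x); normalise over all components.
Normal densities:
  p_1 = (1/(1.00·√(2π)))·exp(−(5.17−2.02)²/(2·1.00²)) = 0.398942·exp(-4.96125) = 0.00279426
  p_2 = (1/(0.85·√(2π)))·exp(−(5.17−4.10)²/(2·0.85²)) = 0.469344·exp(-0.79232) = 0.212516
  p_3 = (1/(0.57·√(2π)))·exp(−(5.17−5.58)²/(2·0.57²)) = 0.699899·exp(-0.25869) = 0.540363
Unnormalised posteriors:
  π_1·p_1 = 0.21 × 0.00279426 = 0.000586794
  π_2·p_2 = 0.54 × 0.212516 = 0.114759
  π_3·p_3 = 0.25 × 0.540363 = 0.135091
Denominator: 0.000586794 + 0.114759 + 0.135091 = 0.250436
Responsibility of Population 3: 0.135091 / 0.250436 ≈ 0.539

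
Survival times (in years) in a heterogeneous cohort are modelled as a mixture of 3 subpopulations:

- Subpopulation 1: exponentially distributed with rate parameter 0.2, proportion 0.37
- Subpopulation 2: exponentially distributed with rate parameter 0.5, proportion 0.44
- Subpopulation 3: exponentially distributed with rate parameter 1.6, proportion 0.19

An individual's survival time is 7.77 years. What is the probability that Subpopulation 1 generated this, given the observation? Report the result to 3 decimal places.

0.776

Posterior ∝ prior × likelihood, so P(k | x) ∝ P(Z=k) f_k(x); normalise over all components.
Evaluate each component's likelihood at the observed value:
  p_1 = 0.0422801
  p_2 = 0.0102739
  p_3 = 6.38221e-06
Unnormalised posteriors:
  P(Z=1)·p_1 = 0.37 × 0.0422801 = 0.0156437
  P(Z=2)·p_2 = 0.44 × 0.0102739 = 0.00452052
  P(Z=3)·p_3 = 0.19 × 6.38221e-06 = 1.21262e-06
Sum: 0.0156437 + 0.00452052 + 1.21262e-06 = 0.0201654
P(Subpopulation 1 | the observation) = 0.0156437 / 0.0201654 ≈ 0.776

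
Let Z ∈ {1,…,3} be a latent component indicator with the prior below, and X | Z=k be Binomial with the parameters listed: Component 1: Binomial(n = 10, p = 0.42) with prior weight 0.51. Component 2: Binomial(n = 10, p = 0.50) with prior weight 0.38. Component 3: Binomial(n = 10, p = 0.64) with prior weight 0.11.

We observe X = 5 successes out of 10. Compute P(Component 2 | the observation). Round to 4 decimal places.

Apply Bayes' rule: the posterior for each component is proportional to its prior times its likelihood at x.
Component likelihoods at x = 5 successes out of 10:
  f_1 = C(10,5)·0.42^5·0.58^5 = 252·0.0130691·0.0656357 = 0.216166
  f_2 = C(10,5)·0.50^5·0.50^5 = 252·0.03125·0.03125 = 0.246094
  f_3 = C(10,5)·0.64^5·0.36^5 = 252·0.107374·0.00604662 = 0.163611
Weight by the priors:
  π_1·f_1 = 0.51 × 0.216166 = 0.110245
  π_2·f_2 = 0.38 × 0.246094 = 0.0935156
  π_3·f_3 = 0.11 × 0.163611 = 0.0179972
Normaliser: 0.110245 + 0.0935156 + 0.0179972 = 0.221757
Responsibility of Component 2: 0.0935156 / 0.221757 ≈ 0.4217

0.4217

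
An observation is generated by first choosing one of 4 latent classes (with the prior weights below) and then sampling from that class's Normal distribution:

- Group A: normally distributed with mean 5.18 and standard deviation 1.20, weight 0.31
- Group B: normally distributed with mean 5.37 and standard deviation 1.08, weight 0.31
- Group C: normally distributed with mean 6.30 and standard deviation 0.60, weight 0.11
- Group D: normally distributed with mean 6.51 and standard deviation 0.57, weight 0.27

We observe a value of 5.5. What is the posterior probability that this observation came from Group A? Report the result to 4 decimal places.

0.3520

The responsibility of component k is π_k f_k(x) divided by Σ_j π_j f_j(x).
Evaluate each component's likelihood at the observed value:
  f_A = (1/(1.20·√(2π)))·exp(−(5.5−5.18)²/(2·1.20²)) = 0.332452·exp(-0.03556) = 0.320839
  f_B = (1/(1.08·√(2π)))·exp(−(5.5−5.37)²/(2·1.08²)) = 0.369391·exp(-0.00724) = 0.366725
  f_C = (1/(0.60·√(2π)))·exp(−(5.5−6.30)²/(2·0.60²)) = 0.664904·exp(-0.88889) = 0.27335
  f_D = (1/(0.57·√(2π)))·exp(−(5.5−6.51)²/(2·0.57²)) = 0.699899·exp(-1.56987) = 0.14563
Prior × likelihood for each component:
  π_A·f_A = 0.31 × 0.320839 = 0.0994601
  π_B·f_B = 0.31 × 0.366725 = 0.113685
  π_C·f_C = 0.11 × 0.27335 = 0.0300685
  π_D·f_D = 0.27 × 0.14563 = 0.0393201
Normaliser: 0.0994601 + 0.113685 + 0.0300685 + 0.0393201 = 0.282533
P(Group A | 5.5) = 0.0994601 / 0.282533 ≈ 0.3520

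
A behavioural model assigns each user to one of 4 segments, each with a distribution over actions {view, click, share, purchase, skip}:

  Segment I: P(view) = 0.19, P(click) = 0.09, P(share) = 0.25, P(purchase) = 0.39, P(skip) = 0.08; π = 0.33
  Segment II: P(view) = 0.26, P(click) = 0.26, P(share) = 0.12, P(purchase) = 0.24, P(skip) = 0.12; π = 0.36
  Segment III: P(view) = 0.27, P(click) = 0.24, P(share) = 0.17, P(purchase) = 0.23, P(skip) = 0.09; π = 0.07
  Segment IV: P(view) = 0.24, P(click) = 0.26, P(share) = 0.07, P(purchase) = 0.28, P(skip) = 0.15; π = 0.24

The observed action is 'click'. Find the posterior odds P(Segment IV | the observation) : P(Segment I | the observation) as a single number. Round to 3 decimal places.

2.101

The posterior odds equal the prior odds times the likelihood ratio: (π_i/π_j)·(f_i(x)/f_j(x)).
Component likelihoods at x = 'click':
  p_I = P(click | comp) = 0.09
  p_II = P(click | comp) = 0.26
  p_III = P(click | comp) = 0.24
  p_IV = P(click | comp) = 0.26
0.0624 / 0.0297 ≈ 2.101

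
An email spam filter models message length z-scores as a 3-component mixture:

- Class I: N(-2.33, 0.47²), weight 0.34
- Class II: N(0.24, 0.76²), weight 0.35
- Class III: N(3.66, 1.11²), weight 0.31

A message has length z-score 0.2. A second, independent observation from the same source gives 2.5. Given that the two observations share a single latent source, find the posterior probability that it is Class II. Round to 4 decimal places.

Apply Bayes' rule: the posterior for each component is proportional to its prior times its likelihood at x.
Since both observations come from the same component, the likelihood for component k is f_k(x₁)·f_k(x₂).
  p_I = [4.33166e-07] × [9.91369e-24] = 4.29427e-30
  p_II = [0.524198] × [0.00630823] = 0.00330676
  p_III = [0.00279057] × [0.208179] = 0.000580938
Weight by the priors:
  π_I·p_I = 0.34 × 4.29427e-30 = 1.46005e-30
  π_II·p_II = 0.35 × 0.00330676 = 0.00115736
  π_III·p_III = 0.31 × 0.000580938 = 0.000180091
Denominator: 1.46005e-30 + 0.00115736 + 0.000180091 = 0.00133746
P(Class II | x₁, x₂) = 0.00115736 / 0.00133746 ≈ 0.8653

0.8653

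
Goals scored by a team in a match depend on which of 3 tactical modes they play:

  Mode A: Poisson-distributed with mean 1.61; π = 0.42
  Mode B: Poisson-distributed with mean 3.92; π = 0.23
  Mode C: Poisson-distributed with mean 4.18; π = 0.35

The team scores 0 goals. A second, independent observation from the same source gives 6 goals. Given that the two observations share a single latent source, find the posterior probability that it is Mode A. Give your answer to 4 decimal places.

Apply Bayes' rule: the posterior for each component is proportional to its prior times its likelihood at x.
Since both observations come from the same component, the likelihood for component k is f_k(x₁)·f_k(x₂).
  p_A = [0.199888] × [0.00483514] = 0.000966484
  p_B = [0.0198411] × [0.0999884] = 0.00198388
  p_C = [0.0152985] × [0.113338] = 0.0017339
Multiply by the mixture weights:
  P(Z=A)·p_A = 0.42 × 0.000966484 = 0.000405923
  P(Z=B)·p_B = 0.23 × 0.00198388 = 0.000456292
  P(Z=C)·p_C = 0.35 × 0.0017339 = 0.000606864
Normaliser: 0.000405923 + 0.000456292 + 0.000606864 = 0.00146908
P(Mode A | x₁, x₂) = 0.000405923 / 0.00146908 ≈ 0.2763

0.2763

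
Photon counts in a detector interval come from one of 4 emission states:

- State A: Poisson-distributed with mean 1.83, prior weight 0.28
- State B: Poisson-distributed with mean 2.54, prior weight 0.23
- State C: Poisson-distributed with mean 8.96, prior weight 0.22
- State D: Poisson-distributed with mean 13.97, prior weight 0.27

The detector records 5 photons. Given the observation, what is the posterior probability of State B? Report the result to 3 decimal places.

0.417

By Bayes' theorem, P(k | x) = w_k f_k(x) / Σ_j w_j f_j(x).
Component likelihoods at x = 5 photons:
  p_A = e^(−1.83)·1.83^5/5! = 0.0274357
  p_B = e^(−2.54)·2.54^5/5! = 0.0694831
  p_C = e^(−8.96)·8.96^5/5! = 0.0618131
  p_D = e^(−13.97)·13.97^5/5! = 0.00379933
Unnormalised posteriors:
  w_A·p_A = 0.28 × 0.0274357 = 0.00768198
  w_B·p_B = 0.23 × 0.0694831 = 0.0159811
  w_C·p_C = 0.22 × 0.0618131 = 0.0135989
  w_D·p_D = 0.27 × 0.00379933 = 0.00102582
Marginal: 0.00768198 + 0.0159811 + 0.0135989 + 0.00102582 = 0.0382878
P(State B | 5 photons) ≈ 0.417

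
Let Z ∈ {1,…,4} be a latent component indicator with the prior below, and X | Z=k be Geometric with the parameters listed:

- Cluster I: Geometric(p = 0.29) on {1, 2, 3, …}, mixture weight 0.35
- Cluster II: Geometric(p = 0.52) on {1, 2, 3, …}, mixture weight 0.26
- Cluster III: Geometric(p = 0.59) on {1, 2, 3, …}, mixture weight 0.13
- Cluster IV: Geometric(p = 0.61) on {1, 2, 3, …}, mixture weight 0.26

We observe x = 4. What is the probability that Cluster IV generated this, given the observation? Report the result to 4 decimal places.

Posterior ∝ prior × likelihood, so P(k | x) ∝ w_k f_k(x); normalise over all components.
Geometric probabilities:
  p_I = 0.29·(1−0.29)^3 = 0.29·0.357911 = 0.103794
  p_II = 0.52·(1−0.52)^3 = 0.52·0.110592 = 0.0575078
  p_III = 0.59·(1−0.59)^3 = 0.59·0.068921 = 0.0406634
  p_IV = 0.61·(1−0.61)^3 = 0.61·0.059319 = 0.0361846
Multiply by the mixture weights:
  w_I·p_I = 0.35 × 0.103794 = 0.036328
  w_II·p_II = 0.26 × 0.0575078 = 0.014952
  w_III·p_III = 0.13 × 0.0406634 = 0.00528624
  w_IV·p_IV = 0.26 × 0.0361846 = 0.00940799
Denominator: 0.036328 + 0.014952 + 0.00528624 + 0.00940799 = 0.0659742
P(Cluster IV | data) ≈ 0.1426

0.1426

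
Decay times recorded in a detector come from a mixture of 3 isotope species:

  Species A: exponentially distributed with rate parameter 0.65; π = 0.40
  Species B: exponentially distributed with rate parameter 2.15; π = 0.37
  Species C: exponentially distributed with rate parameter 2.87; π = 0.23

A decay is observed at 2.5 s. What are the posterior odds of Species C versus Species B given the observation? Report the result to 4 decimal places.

0.1372

The posterior odds equal the prior odds times the likelihood ratio: (π_i/π_j)·(f_i(x)/f_j(x)).
Component likelihoods at x = 2.5 s:
  p_A = 0.65·e^(−0.65·2.5) = 0.65·e^(−1.6250) = 0.127993
  p_B = 2.15·e^(−2.15·2.5) = 2.15·e^(−5.3750) = 0.00995648
  p_C = 2.87·e^(−2.87·2.5) = 2.87·e^(−7.1750) = 0.00219694
Posterior odds = (π_C·p_C) / (π_B·p_B) = (0.23·0.00219694) / (0.37·0.00995648) = 0.000505297 / 0.0036839 ≈ 0.1372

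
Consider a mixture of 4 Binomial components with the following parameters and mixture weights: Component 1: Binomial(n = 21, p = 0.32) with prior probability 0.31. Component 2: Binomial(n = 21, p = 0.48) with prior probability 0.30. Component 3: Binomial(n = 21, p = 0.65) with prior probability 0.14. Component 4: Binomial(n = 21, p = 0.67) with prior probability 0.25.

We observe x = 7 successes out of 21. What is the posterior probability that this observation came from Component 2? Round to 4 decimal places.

0.2765

By Bayes' theorem, P(k | x) = π_k f_k(x) / Σ_j π_j f_j(x).
Evaluate each component's likelihood at the observed value:
  p_1 = C(21,7)·0.32^7·0.68^14 = 116280·0.000343597·0.00451986 = 0.180584
  p_2 = C(21,7)·0.48^7·0.52^14 = 116280·0.00587068·0.000105693 = 0.0721507
  p_3 = C(21,7)·0.65^7·0.35^14 = 116280·0.0490223·4.13955e-07 = 0.00235967
  p_4 = C(21,7)·0.67^7·0.33^14 = 116280·0.0606071·1.81633e-07 = 0.00128004
Multiply by the mixture weights:
  π_1·p_1 = 0.31 × 0.180584 = 0.0559811
  π_2·p_2 = 0.30 × 0.0721507 = 0.0216452
  π_3·p_3 = 0.14 × 0.00235967 = 0.000330354
  π_4·p_4 = 0.25 × 0.00128004 = 0.00032001
Normaliser: 0.0559811 + 0.0216452 + 0.000330354 + 0.00032001 = 0.0782767
P(Component 2 | the observation) = 0.0216452 / 0.0782767 ≈ 0.2765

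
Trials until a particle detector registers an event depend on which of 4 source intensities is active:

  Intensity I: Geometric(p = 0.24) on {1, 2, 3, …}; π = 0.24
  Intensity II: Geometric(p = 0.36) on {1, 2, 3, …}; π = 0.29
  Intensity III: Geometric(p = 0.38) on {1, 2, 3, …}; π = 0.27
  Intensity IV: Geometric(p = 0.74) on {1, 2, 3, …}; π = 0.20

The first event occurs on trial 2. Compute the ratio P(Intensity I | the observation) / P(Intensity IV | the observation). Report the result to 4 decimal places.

1.1376

Only the two components matter; the odds are (w_i f_i(x)) / (w_j f_j(x)).
Component likelihoods at x = 2:
  p_I = 0.1824
  p_II = 0.2304
  p_III = 0.2356
  p_IV = 0.1924
Odds = (0.24/0.20) × (0.1824/0.1924) = 1.2 × 0.948025 ≈ 1.1376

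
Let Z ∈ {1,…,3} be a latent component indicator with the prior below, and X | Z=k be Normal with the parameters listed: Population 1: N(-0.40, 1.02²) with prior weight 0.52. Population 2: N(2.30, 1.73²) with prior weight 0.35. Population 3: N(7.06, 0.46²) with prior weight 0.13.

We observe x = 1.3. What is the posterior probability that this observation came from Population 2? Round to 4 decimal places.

0.5739

Posterior ∝ prior × likelihood, so P(k | x) ∝ π_k f_k(x); normalise over all components.
Evaluate each component's likelihood at the observed value:
  L_1 = 0.0975266
  L_2 = 0.195124
  L_3 = 7.7764e-35
Unnormalised posteriors:
  π_1·L_1 = 0.52 × 0.0975266 = 0.0507138
  π_2·L_2 = 0.35 × 0.195124 = 0.0682933
  π_3·L_3 = 0.13 × 7.7764e-35 = 1.01093e-35
Denominator: 0.0507138 + 0.0682933 + 1.01093e-35 = 0.119007
P(Population 2 | 1.3) ≈ 0.5739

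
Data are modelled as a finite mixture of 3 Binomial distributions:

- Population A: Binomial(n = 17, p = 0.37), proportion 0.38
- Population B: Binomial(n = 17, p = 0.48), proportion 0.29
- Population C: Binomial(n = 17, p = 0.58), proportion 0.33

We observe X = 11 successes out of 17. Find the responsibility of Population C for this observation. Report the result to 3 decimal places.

0.672

P(component k | x) = π_k·f_k(x) / marginal(x), where marginal(x) = Σ_j π_j·f_j(x).
Evaluate each component's likelihood at the observed value:
  p_A = 0.0137671
  p_B = 0.0762525
  p_C = 0.16974
Weight by the priors:
  π_A·p_A = 0.38 × 0.0137671 = 0.0052315
  π_B·p_B = 0.29 × 0.0762525 = 0.0221132
  π_C·p_C = 0.33 × 0.16974 = 0.0560142
Marginal: 0.0052315 + 0.0221132 + 0.0560142 = 0.0833589
P(Population C | 11 successes out of 17) ≈ 0.672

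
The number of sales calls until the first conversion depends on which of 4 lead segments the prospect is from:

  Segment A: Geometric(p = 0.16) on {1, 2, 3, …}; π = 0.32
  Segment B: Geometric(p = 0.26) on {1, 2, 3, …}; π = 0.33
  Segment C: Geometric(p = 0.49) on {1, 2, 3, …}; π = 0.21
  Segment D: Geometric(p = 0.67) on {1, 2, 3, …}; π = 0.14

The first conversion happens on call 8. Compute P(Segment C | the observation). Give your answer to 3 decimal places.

P(component k | x) = π_k·f_k(x) / marginal(x), where marginal(x) = Σ_j π_j·f_j(x).
Geometric probabilities:
  p_A = 0.16·(1−0.16)^7 = 0.16·0.29509 = 0.0472145
  p_B = 0.26·(1−0.26)^7 = 0.26·0.121513 = 0.0315933
  p_C = 0.49·(1−0.49)^7 = 0.49·0.00897411 = 0.00439731
  p_D = 0.67·(1−0.67)^7 = 0.67·0.000426184 = 0.000285544
Multiply by the mixture weights:
  π_A·p_A = 0.32 × 0.0472145 = 0.0151086
  π_B·p_B = 0.33 × 0.0315933 = 0.0104258
  π_C·p_C = 0.21 × 0.00439731 = 0.000923436
  π_D·p_D = 0.14 × 0.000285544 = 3.99761e-05
Marginal: 0.0151086 + 0.0104258 + 0.000923436 + 3.99761e-05 = 0.0264978
So the posterior for Segment C is 0.000923436 / 0.0264978 ≈ 0.035.

0.035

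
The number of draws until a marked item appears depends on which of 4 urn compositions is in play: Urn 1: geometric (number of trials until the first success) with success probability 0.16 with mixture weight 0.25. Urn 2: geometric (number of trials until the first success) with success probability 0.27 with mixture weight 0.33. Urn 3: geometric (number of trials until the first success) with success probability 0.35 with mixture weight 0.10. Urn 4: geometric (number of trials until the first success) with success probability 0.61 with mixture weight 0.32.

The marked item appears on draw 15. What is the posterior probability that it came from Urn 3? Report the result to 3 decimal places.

0.018

Apply Bayes' rule: the posterior for each component is proportional to its prior times its likelihood at x.
Component likelihoods at x = 15:
  p_1 = 0.16·(1−0.16)^14 = 0.16·0.0870783 = 0.0139325
  p_2 = 0.27·(1−0.27)^14 = 0.27·0.0122045 = 0.00329522
  p_3 = 0.35·(1−0.35)^14 = 0.35·0.00240318 = 0.000841114
  p_4 = 0.61·(1−0.61)^14 = 0.61·1.88323e-06 = 1.14877e-06
Multiply by the mixture weights:
  π_1·p_1 = 0.25 × 0.0139325 = 0.00348313
  π_2·p_2 = 0.33 × 0.00329522 = 0.00108742
  π_3·p_3 = 0.10 × 0.000841114 = 8.41114e-05
  π_4·p_4 = 0.32 × 1.14877e-06 = 3.67607e-07
Marginal: 0.00348313 + 0.00108742 + 8.41114e-05 + 3.67607e-07 = 0.00465503
Responsibility of Urn 3: 8.41114e-05 / 0.00465503 ≈ 0.018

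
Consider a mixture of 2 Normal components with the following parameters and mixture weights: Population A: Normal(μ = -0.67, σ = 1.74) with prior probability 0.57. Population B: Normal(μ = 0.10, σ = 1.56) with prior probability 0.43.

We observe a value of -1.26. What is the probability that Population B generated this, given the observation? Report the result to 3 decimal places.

By Bayes' theorem, P(k | x) = π_k f_k(x) / Σ_j π_j f_j(x).
Component likelihoods at x = -1.26:
  f_A = 0.216468
  f_B = 0.174883
Weight by the priors:
  π_A·f_A = 0.57 × 0.216468 = 0.123387
  π_B·f_B = 0.43 × 0.174883 = 0.0751997
Evidence: 0.123387 + 0.0751997 = 0.198587
P(Population B | -1.26) = 0.0751997 / 0.198587 ≈ 0.379

0.379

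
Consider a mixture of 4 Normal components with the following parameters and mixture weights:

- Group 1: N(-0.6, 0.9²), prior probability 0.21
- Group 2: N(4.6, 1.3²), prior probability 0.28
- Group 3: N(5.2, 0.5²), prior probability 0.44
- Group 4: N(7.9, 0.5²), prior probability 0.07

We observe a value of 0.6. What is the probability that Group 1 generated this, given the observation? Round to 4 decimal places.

0.9806

By Bayes' theorem, P(k | x) = w_k f_k(x) / Σ_j w_j f_j(x).
Component likelihoods at x = 0.6:
  f_1 = (1/(0.9·√(2π)))·exp(−(0.6−-0.6)²/(2·0.9²)) = 0.443269·exp(-0.88889) = 0.182233
  f_2 = (1/(1.3·√(2π)))·exp(−(0.6−4.6)²/(2·1.3²)) = 0.306879·exp(-4.73373) = 0.00269858
  f_3 = (1/(0.5·√(2π)))·exp(−(0.6−5.2)²/(2·0.5²)) = 0.797885·exp(-42.32000) = 3.33118e-19
  f_4 = (1/(0.5·√(2π)))·exp(−(0.6−7.9)²/(2·0.5²)) = 0.797885·exp(-106.58000) = 4.1194e-47
Weight by the priors:
  w_1·f_1 = 0.21 × 0.182233 = 0.038269
  w_2·f_2 = 0.28 × 0.00269858 = 0.000755602
  w_3·f_3 = 0.44 × 3.33118e-19 = 1.46572e-19
  w_4·f_4 = 0.07 × 4.1194e-47 = 2.88358e-48
Sum: 0.038269 + 0.000755602 + 1.46572e-19 + 2.88358e-48 = 0.0390246
Responsibility of Group 1: 0.038269 / 0.0390246 ≈ 0.9806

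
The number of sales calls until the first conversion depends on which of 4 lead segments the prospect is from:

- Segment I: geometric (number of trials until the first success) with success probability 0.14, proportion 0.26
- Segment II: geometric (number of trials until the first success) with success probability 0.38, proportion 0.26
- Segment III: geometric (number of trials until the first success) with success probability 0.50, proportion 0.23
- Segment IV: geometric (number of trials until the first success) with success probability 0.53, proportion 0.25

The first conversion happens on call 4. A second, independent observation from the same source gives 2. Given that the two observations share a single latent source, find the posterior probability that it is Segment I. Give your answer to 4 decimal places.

P(component k | x) = w_k·f_k(x) / marginal(x), where marginal(x) = Σ_j w_j·f_j(x).
Since both observations come from the same component, the likelihood for component k is f_k(x₁)·f_k(x₂).
  p_I = [0.14·(1−0.14)^3 = 0.14·0.636056 = 0.0890478] × [0.1204] = 0.0107214
  p_II = [0.38·(1−0.38)^3 = 0.38·0.238328 = 0.0905646] × [0.2356] = 0.021337
  p_III = [0.50·(1−0.50)^3 = 0.50·0.125 = 0.0625] × [0.25] = 0.015625
  p_IV = [0.53·(1−0.53)^3 = 0.53·0.103823 = 0.0550262] × [0.2491] = 0.013707
Prior × likelihood for each component:
  w_I·p_I = 0.26 × 0.0107214 = 0.00278755
  w_II·p_II = 0.26 × 0.021337 = 0.00554763
  w_III·p_III = 0.23 × 0.015625 = 0.00359375
  w_IV·p_IV = 0.25 × 0.013707 = 0.00342676
Marginal: 0.00278755 + 0.00554763 + 0.00359375 + 0.00342676 = 0.0153557
Responsibility of Segment I: 0.00278755 / 0.0153557 ≈ 0.1815

0.1815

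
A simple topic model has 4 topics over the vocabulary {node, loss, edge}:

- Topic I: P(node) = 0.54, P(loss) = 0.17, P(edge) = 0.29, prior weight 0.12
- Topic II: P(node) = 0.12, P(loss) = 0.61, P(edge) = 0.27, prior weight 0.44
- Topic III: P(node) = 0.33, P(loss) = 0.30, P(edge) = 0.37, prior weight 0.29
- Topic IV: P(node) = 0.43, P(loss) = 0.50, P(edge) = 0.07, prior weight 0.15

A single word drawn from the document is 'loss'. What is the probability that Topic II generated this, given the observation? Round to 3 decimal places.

0.595

P(component k | x) = w_k·f_k(x) / marginal(x), where marginal(x) = Σ_j w_j·f_j(x).
Categorical probabilities:
  f_I = 0.17
  f_II = 0.61
  f_III = 0.3
  f_IV = 0.5
Multiply by the mixture weights:
  w_I·f_I = 0.12 × 0.17 = 0.0204
  w_II·f_II = 0.44 × 0.61 = 0.2684
  w_III·f_III = 0.29 × 0.3 = 0.087
  w_IV·f_IV = 0.15 × 0.5 = 0.075
Evidence: 0.0204 + 0.2684 + 0.087 + 0.075 = 0.4508
Responsibility of Topic II: 0.2684 / 0.4508 ≈ 0.595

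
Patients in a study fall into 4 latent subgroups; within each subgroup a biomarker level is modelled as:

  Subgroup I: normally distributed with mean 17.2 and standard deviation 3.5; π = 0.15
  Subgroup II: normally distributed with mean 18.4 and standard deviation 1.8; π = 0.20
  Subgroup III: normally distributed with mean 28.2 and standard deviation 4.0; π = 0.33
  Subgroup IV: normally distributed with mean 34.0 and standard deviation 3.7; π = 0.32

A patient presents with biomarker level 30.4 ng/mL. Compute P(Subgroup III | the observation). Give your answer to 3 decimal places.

0.568

The responsibility of component k is w_k f_k(x) divided by Σ_j w_j f_j(x).
Component likelihoods at x = 30.4 ng/mL:
  L_I = (1/(3.5·√(2π)))·exp(−(30.4−17.2)²/(2·3.5²)) = 0.113984·exp(-7.11184) = 9.29417e-05
  L_II = (1/(1.8·√(2π)))·exp(−(30.4−18.4)²/(2·1.8²)) = 0.221635·exp(-22.22222) = 4.9505e-11
  L_III = (1/(4.0·√(2π)))·exp(−(30.4−28.2)²/(2·4.0²)) = 0.099736·exp(-0.15125) = 0.085736
  L_IV = (1/(3.7·√(2π)))·exp(−(30.4−34.0)²/(2·3.7²)) = 0.107822·exp(-0.47334) = 0.0671646
Weight by the priors:
  w_I·L_I = 0.15 × 9.29417e-05 = 1.39413e-05
  w_II·L_II = 0.20 × 4.9505e-11 = 9.901e-12
  w_III·L_III = 0.33 × 0.085736 = 0.0282929
  w_IV·L_IV = 0.32 × 0.0671646 = 0.0214927
Denominator: 1.39413e-05 + 9.901e-12 + 0.0282929 + 0.0214927 = 0.0497995
P(Subgroup III | 30.4 ng/mL) ≈ 0.568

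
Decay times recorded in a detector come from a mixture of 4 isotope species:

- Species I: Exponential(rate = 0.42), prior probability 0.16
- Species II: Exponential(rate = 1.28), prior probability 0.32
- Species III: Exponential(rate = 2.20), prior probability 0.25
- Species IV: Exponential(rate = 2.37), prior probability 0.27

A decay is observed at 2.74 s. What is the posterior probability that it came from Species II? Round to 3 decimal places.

The responsibility of component k is π_k f_k(x) divided by Σ_j π_j f_j(x).
Exponential densities:
  L_I = 0.132881
  L_II = 0.0383754
  L_III = 0.00530268
  L_IV = 0.00358531
Multiply by the mixture weights:
  π_I·L_I = 0.16 × 0.132881 = 0.021261
  π_II·L_II = 0.32 × 0.0383754 = 0.0122801
  π_III·L_III = 0.25 × 0.00530268 = 0.00132567
  π_IV·L_IV = 0.27 × 0.00358531 = 0.000968034
Denominator: 0.021261 + 0.0122801 + 0.00132567 + 0.000968034 = 0.0358348
P(Species II | x) = 0.0122801 / 0.0358348 ≈ 0.343

0.343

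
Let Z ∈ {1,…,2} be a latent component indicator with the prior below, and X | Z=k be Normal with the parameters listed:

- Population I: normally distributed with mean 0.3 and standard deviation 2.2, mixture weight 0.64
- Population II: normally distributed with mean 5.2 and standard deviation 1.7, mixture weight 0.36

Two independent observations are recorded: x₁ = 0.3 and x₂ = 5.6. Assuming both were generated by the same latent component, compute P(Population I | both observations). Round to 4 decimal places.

0.7924

Posterior ∝ prior × likelihood, so P(k | x) ∝ π_k f_k(x); normalise over all components.
Since both observations come from the same component, the likelihood for component k is f_k(x₁)·f_k(x₂).
  L_I = [0.181337] × [0.00995923] = 0.00180598
  L_II = [0.00368477] × [0.228265] = 0.000841105
Multiply by the mixture weights:
  π_I·L_I = 0.64 × 0.00180598 = 0.00115583
  π_II·L_II = 0.36 × 0.000841105 = 0.000302798
Normaliser: 0.00115583 + 0.000302798 = 0.00145863
P(Population I | data) ≈ 0.7924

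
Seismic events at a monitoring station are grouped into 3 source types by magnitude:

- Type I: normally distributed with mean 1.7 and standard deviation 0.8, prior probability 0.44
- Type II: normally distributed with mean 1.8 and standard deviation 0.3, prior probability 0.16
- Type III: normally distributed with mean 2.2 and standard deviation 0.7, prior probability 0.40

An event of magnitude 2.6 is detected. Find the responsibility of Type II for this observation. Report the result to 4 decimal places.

0.0192

By Bayes' theorem, P(k | x) = π_k f_k(x) / Σ_j π_j f_j(x).
Component likelihoods at x = 2.6:
  f_I = (1/(0.8·√(2π)))·exp(−(2.6−1.7)²/(2·0.8²)) = 0.498678·exp(-0.63281) = 0.264846
  f_II = (1/(0.3·√(2π)))·exp(−(2.6−1.8)²/(2·0.3²)) = 1.329808·exp(-3.55556) = 0.0379866
  f_III = (1/(0.7·√(2π)))·exp(−(2.6−2.2)²/(2·0.7²)) = 0.569918·exp(-0.16327) = 0.484068
Multiply by the mixture weights:
  π_I·f_I = 0.44 × 0.264846 = 0.116532
  π_II·f_II = 0.16 × 0.0379866 = 0.00607786
  π_III·f_III = 0.40 × 0.484068 = 0.193627
Marginal: 0.116532 + 0.00607786 + 0.193627 = 0.316237
So the posterior for Type II is 0.00607786 / 0.316237 ≈ 0.0192.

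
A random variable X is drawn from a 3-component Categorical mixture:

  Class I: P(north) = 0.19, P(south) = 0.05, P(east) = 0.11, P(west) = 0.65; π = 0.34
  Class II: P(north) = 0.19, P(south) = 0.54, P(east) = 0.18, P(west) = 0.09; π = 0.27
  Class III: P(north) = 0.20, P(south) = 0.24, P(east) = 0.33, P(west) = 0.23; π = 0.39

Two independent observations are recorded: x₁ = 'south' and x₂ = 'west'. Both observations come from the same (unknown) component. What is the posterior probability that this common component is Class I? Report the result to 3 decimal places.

P(component k | x) = π_k·f_k(x) / marginal(x), where marginal(x) = Σ_j π_j·f_j(x).
Since both observations come from the same component, the likelihood for component k is f_k(x₁)·f_k(x₂).
  p_I = [0.05] × [0.65] = 0.0325
  p_II = [0.54] × [0.09] = 0.0486
  p_III = [0.24] × [0.23] = 0.0552
Unnormalised posteriors:
  π_I·p_I = 0.34 × 0.0325 = 0.01105
  π_II·p_II = 0.27 × 0.0486 = 0.013122
  π_III·p_III = 0.39 × 0.0552 = 0.021528
Marginal: 0.01105 + 0.013122 + 0.021528 = 0.0457
So the posterior for Class I is 0.01105 / 0.0457 ≈ 0.242.

0.242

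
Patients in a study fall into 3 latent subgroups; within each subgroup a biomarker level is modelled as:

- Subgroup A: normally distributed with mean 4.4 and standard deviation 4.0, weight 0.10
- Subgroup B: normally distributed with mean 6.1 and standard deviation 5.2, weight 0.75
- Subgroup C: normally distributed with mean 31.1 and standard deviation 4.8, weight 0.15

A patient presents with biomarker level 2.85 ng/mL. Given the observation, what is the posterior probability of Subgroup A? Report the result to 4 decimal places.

Apply Bayes' rule: the posterior for each component is proportional to its prior times its likelihood at x.
Evaluate each component's likelihood at the observed value:
  p_A = (1/(4.0·√(2π)))·exp(−(2.85−4.4)²/(2·4.0²)) = 0.099736·exp(-0.07508) = 0.0925218
  p_B = (1/(5.2·√(2π)))·exp(−(2.85−6.1)²/(2·5.2²)) = 0.076720·exp(-0.19531) = 0.0631079
  p_C = (1/(4.8·√(2π)))·exp(−(2.85−31.1)²/(2·4.8²)) = 0.083113·exp(-17.31906) = 2.50089e-09
Prior × likelihood for each component:
  w_A·p_A = 0.10 × 0.0925218 = 0.00925218
  w_B·p_B = 0.75 × 0.0631079 = 0.0473309
  w_C·p_C = 0.15 × 2.50089e-09 = 3.75134e-10
Normaliser: 0.00925218 + 0.0473309 + 3.75134e-10 = 0.0565831
Responsibility of Subgroup A: 0.00925218 / 0.0565831 ≈ 0.1635

0.1635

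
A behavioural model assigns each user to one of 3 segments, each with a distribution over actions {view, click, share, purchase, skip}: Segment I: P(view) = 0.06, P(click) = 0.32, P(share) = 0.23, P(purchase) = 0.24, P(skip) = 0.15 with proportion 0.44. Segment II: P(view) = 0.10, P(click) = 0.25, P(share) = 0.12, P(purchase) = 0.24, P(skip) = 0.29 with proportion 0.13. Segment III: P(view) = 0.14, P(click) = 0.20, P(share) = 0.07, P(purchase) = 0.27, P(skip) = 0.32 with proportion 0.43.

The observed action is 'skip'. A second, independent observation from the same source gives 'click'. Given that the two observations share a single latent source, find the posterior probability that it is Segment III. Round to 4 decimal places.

The responsibility of component k is π_k f_k(x) divided by Σ_j π_j f_j(x).
Since both observations come from the same component, the likelihood for component k is f_k(x₁)·f_k(x₂).
  L_I = [P(skip | comp) = 0.15] × [0.32] = 0.048
  L_II = [P(skip | comp) = 0.29] × [0.25] = 0.0725
  L_III = [P(skip | comp) = 0.32] × [0.2] = 0.064
Multiply by the mixture weights:
  π_I·L_I = 0.44 × 0.048 = 0.02112
  π_II·L_II = 0.13 × 0.0725 = 0.009425
  π_III·L_III = 0.43 × 0.064 = 0.02752
Evidence: 0.02112 + 0.009425 + 0.02752 = 0.058065
P(Segment III | data) = 0.02752 / 0.058065 ≈ 0.4740

0.4740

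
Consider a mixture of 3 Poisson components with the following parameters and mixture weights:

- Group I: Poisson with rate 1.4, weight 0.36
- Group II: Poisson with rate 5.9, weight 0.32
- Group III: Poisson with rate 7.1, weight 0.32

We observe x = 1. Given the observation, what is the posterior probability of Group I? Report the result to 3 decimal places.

0.946

P(component k | x) = w_k·f_k(x) / marginal(x), where marginal(x) = Σ_j w_j·f_j(x).
Component likelihoods at x = 1:
  f_I = e^(−1.4)·1.4^1/1! = 0.345236
  f_II = e^(−5.9)·5.9^1/1! = 0.0161627
  f_III = e^(−7.1)·7.1^1/1! = 0.00585824
Prior × likelihood for each component:
  w_I·f_I = 0.36 × 0.345236 = 0.124285
  w_II·f_II = 0.32 × 0.0161627 = 0.00517207
  w_III·f_III = 0.32 × 0.00585824 = 0.00187464
Normaliser: 0.124285 + 0.00517207 + 0.00187464 = 0.131332
P(Group I | 1) = 0.124285 / 0.131332 ≈ 0.946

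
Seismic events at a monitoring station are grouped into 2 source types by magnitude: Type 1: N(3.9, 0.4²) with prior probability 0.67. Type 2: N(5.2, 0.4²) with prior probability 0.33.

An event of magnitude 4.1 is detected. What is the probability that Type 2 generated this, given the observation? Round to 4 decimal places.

The responsibility of component k is P(Z=k) f_k(x) divided by Σ_j P(Z=j) f_j(x).
Component likelihoods at x = 4.1:
  p_1 = (1/(0.4·√(2π)))·exp(−(4.1−3.9)²/(2·0.4²)) = 0.997356·exp(-0.12500) = 0.880163
  p_2 = (1/(0.4·√(2π)))·exp(−(4.1−5.2)²/(2·0.4²)) = 0.997356·exp(-3.78125) = 0.0227339
Weight by the priors:
  P(Z=1)·p_1 = 0.67 × 0.880163 = 0.589709
  P(Z=2)·p_2 = 0.33 × 0.0227339 = 0.00750219
Sum: 0.589709 + 0.00750219 = 0.597212
So the posterior for Type 2 is 0.00750219 / 0.597212 ≈ 0.0126.

0.0126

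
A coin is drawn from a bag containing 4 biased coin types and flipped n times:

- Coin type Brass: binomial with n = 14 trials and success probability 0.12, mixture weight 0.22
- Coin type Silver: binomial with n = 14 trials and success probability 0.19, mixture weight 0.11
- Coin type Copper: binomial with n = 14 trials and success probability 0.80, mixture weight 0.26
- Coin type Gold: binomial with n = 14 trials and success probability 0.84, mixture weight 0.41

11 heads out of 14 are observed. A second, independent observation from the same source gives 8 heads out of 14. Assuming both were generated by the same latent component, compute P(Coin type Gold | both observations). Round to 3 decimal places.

P(component k | x) = π_k·f_k(x) / marginal(x), where marginal(x) = Σ_j π_j·f_j(x).
Since both observations come from the same component, the likelihood for component k is f_k(x₁)·f_k(x₂).
  p_Brass = [1.84308e-08] × [5.99655e-05] = 1.10521e-12
  p_Silver = [2.25344e-06] × [0.00144044] = 3.24594e-09
  p_Copper = [0.250139] × [0.0322445] = 0.0080656
  p_Gold = [0.219045] × [0.0124885] = 0.00273554
Weight by the priors:
  π_Brass·p_Brass = 0.22 × 1.10521e-12 = 2.43146e-13
  π_Silver·p_Silver = 0.11 × 3.24594e-09 = 3.57053e-10
  π_Copper·p_Copper = 0.26 × 0.0080656 = 0.00209705
  π_Gold·p_Gold = 0.41 × 0.00273554 = 0.00112157
Marginal: 2.43146e-13 + 3.57053e-10 + 0.00209705 + 0.00112157 = 0.00321863
Responsibility of Coin type Gold: 0.00112157 / 0.00321863 ≈ 0.348

0.348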